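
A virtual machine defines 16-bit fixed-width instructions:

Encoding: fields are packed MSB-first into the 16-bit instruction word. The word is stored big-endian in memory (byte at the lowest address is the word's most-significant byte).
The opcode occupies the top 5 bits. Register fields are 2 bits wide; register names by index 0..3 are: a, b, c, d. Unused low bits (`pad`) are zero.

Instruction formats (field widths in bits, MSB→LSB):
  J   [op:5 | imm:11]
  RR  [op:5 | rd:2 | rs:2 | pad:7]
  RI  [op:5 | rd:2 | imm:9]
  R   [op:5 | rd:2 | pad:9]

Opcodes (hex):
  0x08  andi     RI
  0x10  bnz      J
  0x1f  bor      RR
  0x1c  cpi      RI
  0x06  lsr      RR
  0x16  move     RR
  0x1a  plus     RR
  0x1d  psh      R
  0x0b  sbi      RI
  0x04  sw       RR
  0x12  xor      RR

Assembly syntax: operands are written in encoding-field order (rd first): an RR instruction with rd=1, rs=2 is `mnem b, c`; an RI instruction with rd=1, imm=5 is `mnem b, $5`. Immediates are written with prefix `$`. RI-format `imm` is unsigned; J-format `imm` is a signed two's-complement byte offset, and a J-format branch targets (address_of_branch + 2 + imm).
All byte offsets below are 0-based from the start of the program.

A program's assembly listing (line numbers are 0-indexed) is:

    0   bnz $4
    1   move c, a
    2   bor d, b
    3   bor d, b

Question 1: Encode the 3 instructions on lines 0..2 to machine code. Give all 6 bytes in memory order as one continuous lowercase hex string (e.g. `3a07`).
8004b400fe80

L0: bnz op=0x10:5|imm=4:11 ⇒ 0x8004 ⇒ big 80 04
L1: move op=0x16:5|rd=2:2|rs=0:2|pad=0:7 ⇒ 0xb400 ⇒ big b4 00
L2: bor op=0x1f:5|rd=3:2|rs=1:2|pad=0:7 ⇒ 0xfe80 ⇒ big fe 80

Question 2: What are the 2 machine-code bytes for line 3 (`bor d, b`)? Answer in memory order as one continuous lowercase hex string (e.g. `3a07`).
fe80

3. bor fields op=0x1f:5|rd=3:2|rs=1:2|pad=0:7 → word fe80h → fe 80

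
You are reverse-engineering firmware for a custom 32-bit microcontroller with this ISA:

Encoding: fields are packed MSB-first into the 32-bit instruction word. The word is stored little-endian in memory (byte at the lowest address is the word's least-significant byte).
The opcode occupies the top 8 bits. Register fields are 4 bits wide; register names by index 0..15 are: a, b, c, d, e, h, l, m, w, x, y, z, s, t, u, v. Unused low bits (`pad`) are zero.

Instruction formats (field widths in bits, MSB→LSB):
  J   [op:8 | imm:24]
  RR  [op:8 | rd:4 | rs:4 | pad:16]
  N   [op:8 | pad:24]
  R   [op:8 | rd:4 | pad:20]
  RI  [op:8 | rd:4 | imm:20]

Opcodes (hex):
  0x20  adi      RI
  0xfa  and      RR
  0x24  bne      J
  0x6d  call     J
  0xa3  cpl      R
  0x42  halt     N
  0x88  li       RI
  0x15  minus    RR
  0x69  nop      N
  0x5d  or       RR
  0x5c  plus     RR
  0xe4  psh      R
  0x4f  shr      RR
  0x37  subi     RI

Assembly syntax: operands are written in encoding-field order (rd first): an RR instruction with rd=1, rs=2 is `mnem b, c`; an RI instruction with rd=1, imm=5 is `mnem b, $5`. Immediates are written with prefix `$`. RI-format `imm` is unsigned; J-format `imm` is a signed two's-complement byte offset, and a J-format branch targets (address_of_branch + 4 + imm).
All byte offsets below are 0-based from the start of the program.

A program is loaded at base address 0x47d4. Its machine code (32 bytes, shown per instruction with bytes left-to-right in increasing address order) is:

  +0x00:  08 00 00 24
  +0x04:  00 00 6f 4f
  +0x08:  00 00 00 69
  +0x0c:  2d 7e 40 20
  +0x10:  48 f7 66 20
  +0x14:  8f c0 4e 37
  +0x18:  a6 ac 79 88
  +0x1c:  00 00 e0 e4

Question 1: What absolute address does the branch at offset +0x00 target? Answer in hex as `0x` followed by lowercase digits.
0x47e0

[00] 08 00 00 24 → 0x24000008
  top 8b → 0x24 → bne [J]
  [23:0] imm=8 = $8
  target = base 0x47d4 + off 0x00 + 4 + imm 8 = 0x47e0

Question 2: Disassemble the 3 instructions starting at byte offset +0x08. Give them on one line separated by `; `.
[08] 00 00 00 69 → 0x69000000
  opcode bits[31:24]=0x69: nop/N
[0c] 2d 7e 40 20 → 0x20407e2d
  opcode bits[31:24]=0x20: adi/RI
  rd@[23:20]=0x4 ⇒ e
  imm@[19:0]=0x7e2d ⇒ $32301
[10] 48 f7 66 20 → 0x2066f748
  opcode bits[31:24]=0x20: adi/RI
  rd@[23:20]=0x6 ⇒ l
  imm@[19:0]=0x6f748 ⇒ $456520

nop; adi e, $32301; adi l, $456520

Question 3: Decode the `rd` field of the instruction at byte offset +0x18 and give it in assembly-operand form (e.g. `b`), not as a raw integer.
m

@+18  little-endian(a6 ac 79 88) = 0x8879aca6
  opcode bits[31:24]=0x88: li/RI
  rd: (w>>20)&0xf=0x7 → m
  imm: (w>>0)&0xfffff=0x9aca6 → $634022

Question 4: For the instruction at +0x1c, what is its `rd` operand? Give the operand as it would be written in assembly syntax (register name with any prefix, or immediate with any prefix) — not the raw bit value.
@+1c  little-endian(00 00 e0 e4) = 0xe4e00000
  opcode bits[31:24]=0xe4: psh/R
  rd@[23:20]=0xe ⇒ u

u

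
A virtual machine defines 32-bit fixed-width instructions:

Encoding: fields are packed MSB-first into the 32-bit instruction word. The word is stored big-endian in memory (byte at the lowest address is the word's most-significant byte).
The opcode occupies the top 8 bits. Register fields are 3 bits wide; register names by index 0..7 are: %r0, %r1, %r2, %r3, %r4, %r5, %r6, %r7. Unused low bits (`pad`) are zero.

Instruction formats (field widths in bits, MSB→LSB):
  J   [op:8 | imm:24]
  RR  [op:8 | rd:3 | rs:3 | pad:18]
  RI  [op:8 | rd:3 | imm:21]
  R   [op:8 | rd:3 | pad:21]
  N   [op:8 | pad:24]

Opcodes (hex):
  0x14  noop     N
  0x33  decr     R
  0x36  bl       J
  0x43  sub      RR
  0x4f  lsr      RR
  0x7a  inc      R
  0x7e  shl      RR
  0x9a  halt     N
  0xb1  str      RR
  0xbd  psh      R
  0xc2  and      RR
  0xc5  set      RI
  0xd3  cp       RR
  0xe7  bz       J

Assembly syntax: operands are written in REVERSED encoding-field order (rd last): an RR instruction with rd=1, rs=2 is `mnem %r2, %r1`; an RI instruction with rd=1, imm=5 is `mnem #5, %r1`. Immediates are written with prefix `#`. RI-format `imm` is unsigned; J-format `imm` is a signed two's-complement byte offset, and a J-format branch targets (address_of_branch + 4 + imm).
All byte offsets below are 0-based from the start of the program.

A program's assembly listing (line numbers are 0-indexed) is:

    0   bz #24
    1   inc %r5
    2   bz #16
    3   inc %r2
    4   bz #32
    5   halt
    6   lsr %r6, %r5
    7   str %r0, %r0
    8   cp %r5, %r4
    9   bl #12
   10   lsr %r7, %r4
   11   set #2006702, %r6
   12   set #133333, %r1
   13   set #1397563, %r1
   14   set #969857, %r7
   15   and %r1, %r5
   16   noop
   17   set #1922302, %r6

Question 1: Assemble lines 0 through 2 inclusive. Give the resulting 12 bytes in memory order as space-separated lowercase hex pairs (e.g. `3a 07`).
e7 00 00 18 7a a0 00 00 e7 00 00 10

line 0 (bz): pack op=0xe7:8|imm=24:24 = 0xe7000018; big→ e7 00 00 18
line 1 (inc): pack op=0x7a:8|rd=5:3|pad=0:21 = 0x7aa00000; big→ 7a a0 00 00
line 2 (bz): pack op=0xe7:8|imm=16:24 = 0xe7000010; big→ e7 00 00 10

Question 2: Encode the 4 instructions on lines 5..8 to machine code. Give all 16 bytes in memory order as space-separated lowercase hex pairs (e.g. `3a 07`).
line 5 (halt): pack op=0x9a:8|pad=0:24 = 0x9a000000; big→ 9a 00 00 00
line 6 (lsr): pack op=0x4f:8|rd=5:3|rs=6:3|pad=0:18 = 0x4fb80000; big→ 4f b8 00 00
line 7 (str): pack op=0xb1:8|rd=0:3|rs=0:3|pad=0:18 = 0xb1000000; big→ b1 00 00 00
line 8 (cp): pack op=0xd3:8|rd=4:3|rs=5:3|pad=0:18 = 0xd3940000; big→ d3 94 00 00

9a 00 00 00 4f b8 00 00 b1 00 00 00 d3 94 00 00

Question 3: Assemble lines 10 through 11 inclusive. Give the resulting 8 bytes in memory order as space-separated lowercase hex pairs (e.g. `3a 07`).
4f 9c 00 00 c5 de 9e ae

line 10 (lsr): pack op=0x4f:8|rd=4:3|rs=7:3|pad=0:18 = 0x4f9c0000; big→ 4f 9c 00 00
line 11 (set): pack op=0xc5:8|rd=6:3|imm=2006702:21 = 0xc5de9eae; big→ c5 de 9e ae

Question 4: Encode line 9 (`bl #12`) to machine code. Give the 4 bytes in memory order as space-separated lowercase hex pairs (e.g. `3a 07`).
36 00 00 0c

L9: bl op=0x36:8|imm=12:24 ⇒ 0x3600000c ⇒ big 36 00 00 0c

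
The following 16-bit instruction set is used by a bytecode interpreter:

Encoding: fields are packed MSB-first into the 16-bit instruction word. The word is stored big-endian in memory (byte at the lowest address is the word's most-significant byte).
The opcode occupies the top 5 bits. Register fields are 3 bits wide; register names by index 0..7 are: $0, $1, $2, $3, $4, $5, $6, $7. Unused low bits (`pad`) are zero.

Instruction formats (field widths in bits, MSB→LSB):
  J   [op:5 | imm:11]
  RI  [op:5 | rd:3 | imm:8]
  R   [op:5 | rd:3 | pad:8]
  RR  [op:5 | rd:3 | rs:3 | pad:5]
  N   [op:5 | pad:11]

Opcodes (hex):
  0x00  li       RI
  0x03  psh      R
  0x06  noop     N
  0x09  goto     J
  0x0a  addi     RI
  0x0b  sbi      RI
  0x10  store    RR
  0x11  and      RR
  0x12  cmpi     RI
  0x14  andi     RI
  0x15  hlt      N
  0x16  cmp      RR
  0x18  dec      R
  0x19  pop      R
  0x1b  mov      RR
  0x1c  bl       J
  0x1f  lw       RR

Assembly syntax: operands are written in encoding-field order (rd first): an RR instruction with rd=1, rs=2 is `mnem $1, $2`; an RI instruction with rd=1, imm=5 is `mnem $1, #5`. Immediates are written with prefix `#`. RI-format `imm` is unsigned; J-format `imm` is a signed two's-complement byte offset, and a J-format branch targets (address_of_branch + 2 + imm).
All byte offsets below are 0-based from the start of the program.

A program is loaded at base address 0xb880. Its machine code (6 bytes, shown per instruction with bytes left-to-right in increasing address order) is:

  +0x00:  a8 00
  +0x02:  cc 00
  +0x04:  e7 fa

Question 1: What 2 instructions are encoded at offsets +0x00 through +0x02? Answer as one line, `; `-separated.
hlt; pop $4

+0x00: a8 00 ⇒ word 0xa800 (big)
  opcode bits[15:11]=0x15: hlt/N
+0x02: cc 00 ⇒ word 0xcc00 (big)
  opcode bits[15:11]=0x19: pop/R
  rd: (w>>8)&0x7=0x4 → $4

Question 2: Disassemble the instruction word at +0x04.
off 0x04: read e7 fa as big → 0xe7fa
  opcode bits[15:11]=0x1c: bl/J
  imm: (w>>0)&0x7ff=0x7fa (s11→-6) → #-6

bl #-6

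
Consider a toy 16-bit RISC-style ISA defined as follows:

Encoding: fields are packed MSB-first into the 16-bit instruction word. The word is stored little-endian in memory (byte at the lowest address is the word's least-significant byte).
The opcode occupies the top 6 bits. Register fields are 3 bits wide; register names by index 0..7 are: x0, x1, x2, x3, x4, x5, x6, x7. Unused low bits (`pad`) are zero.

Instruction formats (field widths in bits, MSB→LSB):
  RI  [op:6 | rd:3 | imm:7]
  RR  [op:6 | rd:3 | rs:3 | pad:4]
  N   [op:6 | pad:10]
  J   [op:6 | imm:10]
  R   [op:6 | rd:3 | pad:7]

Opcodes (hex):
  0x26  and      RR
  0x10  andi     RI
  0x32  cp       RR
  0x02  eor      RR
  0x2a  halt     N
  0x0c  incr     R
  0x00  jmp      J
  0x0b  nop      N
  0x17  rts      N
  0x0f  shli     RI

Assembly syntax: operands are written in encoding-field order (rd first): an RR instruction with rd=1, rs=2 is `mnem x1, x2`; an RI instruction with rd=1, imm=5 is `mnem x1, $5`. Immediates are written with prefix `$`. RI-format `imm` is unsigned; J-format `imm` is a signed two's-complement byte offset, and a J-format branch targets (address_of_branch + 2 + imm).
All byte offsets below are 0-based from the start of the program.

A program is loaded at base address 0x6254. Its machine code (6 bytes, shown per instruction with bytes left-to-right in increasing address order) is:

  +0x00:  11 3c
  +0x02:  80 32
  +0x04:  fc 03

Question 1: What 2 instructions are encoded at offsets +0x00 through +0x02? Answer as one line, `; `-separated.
shli x0, $17; incr x5

[00] 11 3c → 0x3c11
  opcode bits[15:10]=0xf: shli/RI
  [9:7] rd=0 = x0
  [6:0] imm=17 = $17
[02] 80 32 → 0x3280
  opcode bits[15:10]=0xc: incr/R
  [9:7] rd=5 = x5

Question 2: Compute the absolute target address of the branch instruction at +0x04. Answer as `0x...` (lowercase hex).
[04] fc 03 → 0x03fc
  opcode bits[15:10]=0x0: jmp/J
  [9:0] imm=1020 (s10→-4) = $-4
  target = base 0x6254 + off 0x04 + 2 + imm -4 = 0x6256

0x6256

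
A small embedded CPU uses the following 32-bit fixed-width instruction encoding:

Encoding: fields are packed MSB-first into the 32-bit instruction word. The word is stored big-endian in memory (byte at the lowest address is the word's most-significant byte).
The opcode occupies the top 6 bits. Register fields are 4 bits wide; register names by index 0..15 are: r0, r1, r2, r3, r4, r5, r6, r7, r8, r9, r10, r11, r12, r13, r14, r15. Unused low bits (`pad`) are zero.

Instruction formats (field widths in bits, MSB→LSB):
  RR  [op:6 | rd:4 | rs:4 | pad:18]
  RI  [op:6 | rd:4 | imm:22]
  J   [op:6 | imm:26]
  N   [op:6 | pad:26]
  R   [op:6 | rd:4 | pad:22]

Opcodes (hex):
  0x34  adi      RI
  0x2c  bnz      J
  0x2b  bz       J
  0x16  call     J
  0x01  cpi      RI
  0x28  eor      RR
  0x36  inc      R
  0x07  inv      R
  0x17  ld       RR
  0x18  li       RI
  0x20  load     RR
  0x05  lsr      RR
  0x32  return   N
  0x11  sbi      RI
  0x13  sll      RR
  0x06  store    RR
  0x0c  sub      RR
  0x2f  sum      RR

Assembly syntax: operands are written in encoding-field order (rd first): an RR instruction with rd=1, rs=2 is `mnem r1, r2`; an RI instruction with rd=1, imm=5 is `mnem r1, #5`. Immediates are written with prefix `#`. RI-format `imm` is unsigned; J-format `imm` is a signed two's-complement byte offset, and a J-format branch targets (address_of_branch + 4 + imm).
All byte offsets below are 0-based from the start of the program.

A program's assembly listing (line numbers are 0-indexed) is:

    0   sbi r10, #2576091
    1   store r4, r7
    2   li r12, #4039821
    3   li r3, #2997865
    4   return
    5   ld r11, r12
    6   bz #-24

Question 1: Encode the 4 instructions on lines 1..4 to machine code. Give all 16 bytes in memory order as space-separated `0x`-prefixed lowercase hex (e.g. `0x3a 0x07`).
1. store fields op=0x6:6|rd=4:4|rs=7:4|pad=0:18 → word 191c0000h → 19 1c 00 00
2. li fields op=0x18:6|rd=12:4|imm=4039821:22 → word 633da48dh → 63 3d a4 8d
3. li fields op=0x18:6|rd=3:4|imm=2997865:22 → word 60edbe69h → 60 ed be 69
4. return fields op=0x32:6|pad=0:26 → word c8000000h → c8 00 00 00

0x19 0x1c 0x00 0x00 0x63 0x3d 0xa4 0x8d 0x60 0xed 0xbe 0x69 0xc8 0x00 0x00 0x00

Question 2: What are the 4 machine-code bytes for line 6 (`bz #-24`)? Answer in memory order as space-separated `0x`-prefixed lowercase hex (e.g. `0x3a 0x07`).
6. bz fields op=0x2b:6|imm=-24:26 → word afffffe8h → af ff ff e8

0xaf 0xff 0xff 0xe8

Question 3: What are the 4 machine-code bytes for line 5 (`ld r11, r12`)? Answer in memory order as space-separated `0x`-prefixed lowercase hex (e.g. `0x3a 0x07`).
0x5e 0xf0 0x00 0x00

5. ld fields op=0x17:6|rd=11:4|rs=12:4|pad=0:18 → word 5ef00000h → 5e f0 00 00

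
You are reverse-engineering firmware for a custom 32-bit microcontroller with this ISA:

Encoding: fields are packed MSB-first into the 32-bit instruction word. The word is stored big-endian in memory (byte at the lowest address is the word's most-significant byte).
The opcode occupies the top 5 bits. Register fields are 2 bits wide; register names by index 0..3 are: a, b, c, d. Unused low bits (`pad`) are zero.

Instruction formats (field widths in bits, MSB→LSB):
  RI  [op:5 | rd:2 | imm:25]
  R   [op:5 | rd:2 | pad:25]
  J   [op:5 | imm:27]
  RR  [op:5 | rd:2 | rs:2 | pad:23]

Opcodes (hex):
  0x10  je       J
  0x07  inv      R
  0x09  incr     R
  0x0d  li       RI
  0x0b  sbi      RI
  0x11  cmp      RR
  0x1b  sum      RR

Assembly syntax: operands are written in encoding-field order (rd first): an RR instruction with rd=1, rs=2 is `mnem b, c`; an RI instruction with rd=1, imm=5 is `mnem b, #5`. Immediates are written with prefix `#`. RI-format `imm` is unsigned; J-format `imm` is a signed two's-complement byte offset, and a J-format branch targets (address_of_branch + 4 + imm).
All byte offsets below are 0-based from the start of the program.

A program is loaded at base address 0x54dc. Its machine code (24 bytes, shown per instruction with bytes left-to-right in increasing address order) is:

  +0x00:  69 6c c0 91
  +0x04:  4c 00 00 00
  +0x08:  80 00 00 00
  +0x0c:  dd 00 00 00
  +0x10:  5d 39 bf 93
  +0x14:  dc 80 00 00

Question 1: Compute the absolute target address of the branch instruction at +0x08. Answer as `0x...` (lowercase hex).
@+08  big-endian(80 00 00 00) = 0x80000000
  top 5b → 0x10 → je [J]
  [26:0] imm=0 = #0
  target = base 0x54dc + off 0x08 + 4 + imm 0 = 0x54e8

0x54e8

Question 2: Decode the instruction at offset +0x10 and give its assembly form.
@+10  big-endian(5d 39 bf 93) = 0x5d39bf93
  opcode bits[31:27]=0xb: sbi/RI
  [26:25] rd=2 = c
  [24:0] imm=20561811 = #20561811

sbi c, #20561811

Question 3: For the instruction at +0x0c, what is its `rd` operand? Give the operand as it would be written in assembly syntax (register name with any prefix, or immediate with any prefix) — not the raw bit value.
[0c] dd 00 00 00 → 0xdd000000
  opcode bits[31:27]=0x1b: sum/RR
  rd: (w>>25)&0x3=0x2 → c
  rs: (w>>23)&0x3=0x2 → c

c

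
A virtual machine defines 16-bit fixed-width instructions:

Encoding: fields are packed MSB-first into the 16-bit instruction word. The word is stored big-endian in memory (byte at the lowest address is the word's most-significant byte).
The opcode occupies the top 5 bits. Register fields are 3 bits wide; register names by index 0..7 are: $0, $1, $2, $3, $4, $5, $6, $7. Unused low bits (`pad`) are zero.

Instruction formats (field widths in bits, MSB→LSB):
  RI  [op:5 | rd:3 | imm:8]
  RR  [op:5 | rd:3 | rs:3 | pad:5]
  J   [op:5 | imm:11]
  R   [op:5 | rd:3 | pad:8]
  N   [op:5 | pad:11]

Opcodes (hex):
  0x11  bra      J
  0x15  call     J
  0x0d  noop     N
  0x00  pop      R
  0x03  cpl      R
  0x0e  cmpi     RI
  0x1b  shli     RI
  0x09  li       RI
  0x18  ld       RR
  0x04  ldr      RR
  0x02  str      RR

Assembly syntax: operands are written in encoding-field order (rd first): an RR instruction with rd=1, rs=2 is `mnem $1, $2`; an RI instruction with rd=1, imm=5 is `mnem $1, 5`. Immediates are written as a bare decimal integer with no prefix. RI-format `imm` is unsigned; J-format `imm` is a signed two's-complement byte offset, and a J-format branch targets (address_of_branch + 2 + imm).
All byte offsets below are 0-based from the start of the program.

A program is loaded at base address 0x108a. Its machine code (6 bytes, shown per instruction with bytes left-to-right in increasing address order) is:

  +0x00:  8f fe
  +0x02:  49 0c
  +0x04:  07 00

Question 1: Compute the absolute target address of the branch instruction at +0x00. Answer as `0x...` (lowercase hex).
off 0x00: read 8f fe as big → 0x8ffe
  op=0x8ffe>>11=0x11 ⇒ bra (J)
  imm: (w>>0)&0x7ff=0x7fe (s11→-2) → -2
  target = base 0x108a + off 0x00 + 2 + imm -2 = 0x108a

0x108a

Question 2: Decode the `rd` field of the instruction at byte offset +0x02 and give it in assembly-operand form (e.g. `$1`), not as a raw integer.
off 0x02: read 49 0c as big → 0x490c
  opcode bits[15:11]=0x9: li/RI
  rd: (w>>8)&0x7=0x1 → $1
  imm: (w>>0)&0xff=0xc → 12

$1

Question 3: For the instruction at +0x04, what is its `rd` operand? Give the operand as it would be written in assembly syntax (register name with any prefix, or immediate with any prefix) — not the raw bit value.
$7

[04] 07 00 → 0x0700
  opcode bits[15:11]=0x0: pop/R
  [10:8] rd=7 = $7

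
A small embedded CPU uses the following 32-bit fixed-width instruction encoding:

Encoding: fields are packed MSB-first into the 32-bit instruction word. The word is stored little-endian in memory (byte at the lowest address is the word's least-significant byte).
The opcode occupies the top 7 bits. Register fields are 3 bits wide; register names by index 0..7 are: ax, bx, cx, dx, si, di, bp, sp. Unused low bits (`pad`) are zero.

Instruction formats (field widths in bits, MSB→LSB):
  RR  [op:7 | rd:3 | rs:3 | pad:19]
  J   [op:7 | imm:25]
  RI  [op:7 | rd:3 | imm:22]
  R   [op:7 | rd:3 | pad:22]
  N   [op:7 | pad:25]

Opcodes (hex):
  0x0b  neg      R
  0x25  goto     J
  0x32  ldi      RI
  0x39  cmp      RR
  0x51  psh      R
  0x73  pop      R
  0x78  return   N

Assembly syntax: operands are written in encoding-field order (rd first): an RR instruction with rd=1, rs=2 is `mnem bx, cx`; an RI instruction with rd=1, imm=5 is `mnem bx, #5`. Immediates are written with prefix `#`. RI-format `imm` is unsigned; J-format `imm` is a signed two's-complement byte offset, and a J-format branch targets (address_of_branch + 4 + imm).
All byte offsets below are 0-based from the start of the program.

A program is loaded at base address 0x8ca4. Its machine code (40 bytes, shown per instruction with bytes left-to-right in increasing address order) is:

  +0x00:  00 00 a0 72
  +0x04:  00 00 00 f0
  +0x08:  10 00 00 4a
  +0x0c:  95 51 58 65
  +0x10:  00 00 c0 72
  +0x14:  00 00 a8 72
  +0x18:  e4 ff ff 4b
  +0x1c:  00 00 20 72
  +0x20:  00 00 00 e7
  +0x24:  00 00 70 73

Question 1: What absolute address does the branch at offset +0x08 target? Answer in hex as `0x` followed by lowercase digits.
off 0x08: read 10 00 00 4a as little → 0x4a000010
  top 7b → 0x25 → goto [J]
  imm: (w>>0)&0x1ffffff=0x10 → #16
  target = base 0x8ca4 + off 0x08 + 4 + imm 16 = 0x8cc0

0x8cc0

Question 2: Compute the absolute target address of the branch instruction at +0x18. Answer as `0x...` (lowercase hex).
0x8ca4

off 0x18: read e4 ff ff 4b as little → 0x4bffffe4
  top 7b → 0x25 → goto [J]
  [24:0] imm=33554404 (s25→-28) = #-28
  target = base 0x8ca4 + off 0x18 + 4 + imm -28 = 0x8ca4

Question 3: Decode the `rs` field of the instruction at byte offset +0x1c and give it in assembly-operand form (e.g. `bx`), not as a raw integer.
@+1c  little-endian(00 00 20 72) = 0x72200000
  opcode bits[31:25]=0x39: cmp/RR
  rd: (w>>22)&0x7=0x0 → ax
  rs: (w>>19)&0x7=0x4 → si

si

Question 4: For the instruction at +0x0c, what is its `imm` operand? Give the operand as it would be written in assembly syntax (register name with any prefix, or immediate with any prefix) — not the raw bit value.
@+0c  little-endian(95 51 58 65) = 0x65585195
  top 7b → 0x32 → ldi [RI]
  rd@[24:22]=0x5 ⇒ di
  imm@[21:0]=0x185195 ⇒ #1593749

#1593749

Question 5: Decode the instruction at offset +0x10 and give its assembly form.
[10] 00 00 c0 72 → 0x72c00000
  op=0x72c00000>>25=0x39 ⇒ cmp (RR)
  [24:22] rd=3 = dx
  [21:19] rs=0 = ax

cmp dx, ax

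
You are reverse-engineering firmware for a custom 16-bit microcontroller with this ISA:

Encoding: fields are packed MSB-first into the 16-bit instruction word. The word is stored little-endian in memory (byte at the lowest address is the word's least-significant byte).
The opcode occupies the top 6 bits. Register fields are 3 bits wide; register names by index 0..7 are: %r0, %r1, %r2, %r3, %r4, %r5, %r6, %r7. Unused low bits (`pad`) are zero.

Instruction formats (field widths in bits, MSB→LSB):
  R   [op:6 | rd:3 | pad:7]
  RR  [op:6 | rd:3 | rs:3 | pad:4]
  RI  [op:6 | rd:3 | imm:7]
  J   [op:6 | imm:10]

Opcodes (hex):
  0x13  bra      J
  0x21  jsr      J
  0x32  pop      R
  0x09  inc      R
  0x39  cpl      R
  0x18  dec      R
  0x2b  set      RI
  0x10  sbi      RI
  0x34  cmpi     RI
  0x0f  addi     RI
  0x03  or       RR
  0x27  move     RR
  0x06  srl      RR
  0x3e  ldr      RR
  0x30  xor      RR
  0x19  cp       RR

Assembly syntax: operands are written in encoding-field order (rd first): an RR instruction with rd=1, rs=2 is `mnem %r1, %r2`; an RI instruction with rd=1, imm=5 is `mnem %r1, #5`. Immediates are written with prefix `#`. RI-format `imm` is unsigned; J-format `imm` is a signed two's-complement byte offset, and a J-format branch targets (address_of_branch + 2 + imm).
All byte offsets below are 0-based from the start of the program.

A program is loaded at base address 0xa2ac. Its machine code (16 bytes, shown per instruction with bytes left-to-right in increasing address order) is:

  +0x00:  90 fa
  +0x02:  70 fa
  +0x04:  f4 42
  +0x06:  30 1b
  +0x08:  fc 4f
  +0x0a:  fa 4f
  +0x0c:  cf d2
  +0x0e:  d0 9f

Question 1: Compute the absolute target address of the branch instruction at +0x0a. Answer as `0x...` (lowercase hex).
0xa2b2

+0x0a: fa 4f ⇒ word 0x4ffa (little)
  opcode bits[15:10]=0x13: bra/J
  imm: (w>>0)&0x3ff=0x3fa (s10→-6) → #-6
  target = base 0xa2ac + off 0x0a + 2 + imm -6 = 0xa2b2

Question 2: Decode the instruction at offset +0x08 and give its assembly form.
off 0x08: read fc 4f as little → 0x4ffc
  op=0x4ffc>>10=0x13 ⇒ bra (J)
  [9:0] imm=1020 (s10→-4) = #-4

bra #-4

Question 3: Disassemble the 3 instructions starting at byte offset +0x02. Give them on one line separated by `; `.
@+02  little-endian(70 fa) = 0xfa70
  top 6b → 0x3e → ldr [RR]
  rd@[9:7]=0x4 ⇒ %r4
  rs@[6:4]=0x7 ⇒ %r7
@+04  little-endian(f4 42) = 0x42f4
  top 6b → 0x10 → sbi [RI]
  rd@[9:7]=0x5 ⇒ %r5
  imm@[6:0]=0x74 ⇒ #116
@+06  little-endian(30 1b) = 0x1b30
  top 6b → 0x6 → srl [RR]
  rd@[9:7]=0x6 ⇒ %r6
  rs@[6:4]=0x3 ⇒ %r3

ldr %r4, %r7; sbi %r5, #116; srl %r6, %r3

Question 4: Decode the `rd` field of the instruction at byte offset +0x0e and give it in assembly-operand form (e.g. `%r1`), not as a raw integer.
%r7

+0x0e: d0 9f ⇒ word 0x9fd0 (little)
  op=0x9fd0>>10=0x27 ⇒ move (RR)
  rd: (w>>7)&0x7=0x7 → %r7
  rs: (w>>4)&0x7=0x5 → %r5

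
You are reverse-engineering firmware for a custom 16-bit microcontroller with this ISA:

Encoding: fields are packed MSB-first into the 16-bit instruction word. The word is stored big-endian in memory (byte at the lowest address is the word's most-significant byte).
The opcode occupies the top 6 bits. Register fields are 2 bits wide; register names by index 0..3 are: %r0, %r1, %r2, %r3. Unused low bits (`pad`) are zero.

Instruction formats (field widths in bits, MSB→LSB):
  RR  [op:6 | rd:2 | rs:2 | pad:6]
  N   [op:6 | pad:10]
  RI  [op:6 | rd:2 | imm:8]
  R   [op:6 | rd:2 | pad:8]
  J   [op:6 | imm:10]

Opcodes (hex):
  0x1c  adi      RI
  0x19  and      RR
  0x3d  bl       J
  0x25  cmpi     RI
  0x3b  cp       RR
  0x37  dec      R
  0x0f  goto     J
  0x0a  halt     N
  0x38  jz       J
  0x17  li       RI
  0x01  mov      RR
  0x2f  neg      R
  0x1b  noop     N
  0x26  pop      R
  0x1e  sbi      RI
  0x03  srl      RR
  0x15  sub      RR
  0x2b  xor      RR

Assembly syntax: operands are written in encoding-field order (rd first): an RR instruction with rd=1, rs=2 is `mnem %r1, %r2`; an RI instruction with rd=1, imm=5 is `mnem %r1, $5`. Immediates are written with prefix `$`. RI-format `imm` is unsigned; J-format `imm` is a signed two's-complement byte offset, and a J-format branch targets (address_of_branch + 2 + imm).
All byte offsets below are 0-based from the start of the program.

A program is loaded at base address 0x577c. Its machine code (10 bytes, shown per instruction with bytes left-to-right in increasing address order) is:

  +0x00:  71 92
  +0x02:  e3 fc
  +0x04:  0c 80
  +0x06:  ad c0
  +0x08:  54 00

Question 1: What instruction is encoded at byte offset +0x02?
[02] e3 fc → 0xe3fc
  top 6b → 0x38 → jz [J]
  imm: (w>>0)&0x3ff=0x3fc (s10→-4) → $-4

jz $-4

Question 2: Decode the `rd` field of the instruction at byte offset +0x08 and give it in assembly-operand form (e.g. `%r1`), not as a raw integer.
%r0

off 0x08: read 54 00 as big → 0x5400
  op=0x5400>>10=0x15 ⇒ sub (RR)
  [9:8] rd=0 = %r0
  [7:6] rs=0 = %r0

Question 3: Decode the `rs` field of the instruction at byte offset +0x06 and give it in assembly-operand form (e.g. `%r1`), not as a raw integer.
%r3

@+06  big-endian(ad c0) = 0xadc0
  op=0xadc0>>10=0x2b ⇒ xor (RR)
  rd@[9:8]=0x1 ⇒ %r1
  rs@[7:6]=0x3 ⇒ %r3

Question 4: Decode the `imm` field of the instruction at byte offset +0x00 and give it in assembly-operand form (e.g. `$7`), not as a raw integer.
off 0x00: read 71 92 as big → 0x7192
  top 6b → 0x1c → adi [RI]
  [9:8] rd=1 = %r1
  [7:0] imm=146 = $146

$146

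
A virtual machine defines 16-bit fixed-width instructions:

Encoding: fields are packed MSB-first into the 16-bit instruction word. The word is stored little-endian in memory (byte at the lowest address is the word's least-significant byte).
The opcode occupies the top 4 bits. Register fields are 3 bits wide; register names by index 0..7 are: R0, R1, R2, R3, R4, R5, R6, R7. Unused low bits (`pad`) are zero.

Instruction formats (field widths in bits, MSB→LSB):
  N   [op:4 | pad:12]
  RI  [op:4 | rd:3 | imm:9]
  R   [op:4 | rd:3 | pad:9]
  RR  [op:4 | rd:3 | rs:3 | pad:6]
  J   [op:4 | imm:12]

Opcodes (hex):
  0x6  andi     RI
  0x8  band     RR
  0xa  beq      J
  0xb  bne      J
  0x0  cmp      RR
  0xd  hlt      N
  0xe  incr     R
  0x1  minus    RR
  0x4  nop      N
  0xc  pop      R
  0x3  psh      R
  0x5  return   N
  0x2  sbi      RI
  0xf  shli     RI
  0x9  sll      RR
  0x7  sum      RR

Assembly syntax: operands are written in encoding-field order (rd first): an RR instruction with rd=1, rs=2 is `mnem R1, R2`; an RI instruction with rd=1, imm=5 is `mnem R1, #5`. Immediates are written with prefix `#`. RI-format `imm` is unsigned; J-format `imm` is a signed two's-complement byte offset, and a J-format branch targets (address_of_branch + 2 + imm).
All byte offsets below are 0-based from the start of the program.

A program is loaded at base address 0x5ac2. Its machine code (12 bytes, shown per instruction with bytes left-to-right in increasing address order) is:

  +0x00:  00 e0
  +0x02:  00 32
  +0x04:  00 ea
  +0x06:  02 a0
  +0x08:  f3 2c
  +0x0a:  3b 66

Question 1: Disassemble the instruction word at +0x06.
@+06  little-endian(02 a0) = 0xa002
  top 4b → 0xa → beq [J]
  imm@[11:0]=0x2 ⇒ #2

beq #2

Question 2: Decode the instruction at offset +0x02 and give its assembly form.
+0x02: 00 32 ⇒ word 0x3200 (little)
  top 4b → 0x3 → psh [R]
  [11:9] rd=1 = R1

psh R1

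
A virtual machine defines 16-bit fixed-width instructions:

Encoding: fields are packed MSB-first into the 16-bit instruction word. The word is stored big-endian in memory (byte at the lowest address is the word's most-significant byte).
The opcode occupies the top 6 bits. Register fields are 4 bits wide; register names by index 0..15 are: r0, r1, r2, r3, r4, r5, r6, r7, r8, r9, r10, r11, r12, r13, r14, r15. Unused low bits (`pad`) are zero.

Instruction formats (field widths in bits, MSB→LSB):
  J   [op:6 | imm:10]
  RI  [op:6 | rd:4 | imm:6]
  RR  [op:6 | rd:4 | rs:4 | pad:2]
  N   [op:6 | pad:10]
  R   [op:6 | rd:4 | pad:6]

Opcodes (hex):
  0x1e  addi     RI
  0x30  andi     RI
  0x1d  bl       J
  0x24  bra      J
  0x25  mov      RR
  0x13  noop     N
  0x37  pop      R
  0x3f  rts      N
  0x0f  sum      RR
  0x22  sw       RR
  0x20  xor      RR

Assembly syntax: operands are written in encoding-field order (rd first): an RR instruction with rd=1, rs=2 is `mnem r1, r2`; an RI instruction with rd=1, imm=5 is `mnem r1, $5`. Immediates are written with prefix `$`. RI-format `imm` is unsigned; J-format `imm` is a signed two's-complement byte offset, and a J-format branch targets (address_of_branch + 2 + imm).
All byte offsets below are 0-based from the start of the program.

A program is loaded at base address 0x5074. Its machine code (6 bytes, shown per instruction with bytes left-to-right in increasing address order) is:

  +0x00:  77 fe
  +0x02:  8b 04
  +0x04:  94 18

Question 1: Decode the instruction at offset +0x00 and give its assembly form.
bl $-2

[00] 77 fe → 0x77fe
  top 6b → 0x1d → bl [J]
  [9:0] imm=1022 (s10→-2) = $-2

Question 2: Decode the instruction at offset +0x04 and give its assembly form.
[04] 94 18 → 0x9418
  opcode bits[15:10]=0x25: mov/RR
  rd@[9:6]=0x0 ⇒ r0
  rs@[5:2]=0x6 ⇒ r6

mov r0, r6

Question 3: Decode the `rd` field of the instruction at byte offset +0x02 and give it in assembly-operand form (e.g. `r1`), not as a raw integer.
off 0x02: read 8b 04 as big → 0x8b04
  opcode bits[15:10]=0x22: sw/RR
  rd: (w>>6)&0xf=0xc → r12
  rs: (w>>2)&0xf=0x1 → r1

r12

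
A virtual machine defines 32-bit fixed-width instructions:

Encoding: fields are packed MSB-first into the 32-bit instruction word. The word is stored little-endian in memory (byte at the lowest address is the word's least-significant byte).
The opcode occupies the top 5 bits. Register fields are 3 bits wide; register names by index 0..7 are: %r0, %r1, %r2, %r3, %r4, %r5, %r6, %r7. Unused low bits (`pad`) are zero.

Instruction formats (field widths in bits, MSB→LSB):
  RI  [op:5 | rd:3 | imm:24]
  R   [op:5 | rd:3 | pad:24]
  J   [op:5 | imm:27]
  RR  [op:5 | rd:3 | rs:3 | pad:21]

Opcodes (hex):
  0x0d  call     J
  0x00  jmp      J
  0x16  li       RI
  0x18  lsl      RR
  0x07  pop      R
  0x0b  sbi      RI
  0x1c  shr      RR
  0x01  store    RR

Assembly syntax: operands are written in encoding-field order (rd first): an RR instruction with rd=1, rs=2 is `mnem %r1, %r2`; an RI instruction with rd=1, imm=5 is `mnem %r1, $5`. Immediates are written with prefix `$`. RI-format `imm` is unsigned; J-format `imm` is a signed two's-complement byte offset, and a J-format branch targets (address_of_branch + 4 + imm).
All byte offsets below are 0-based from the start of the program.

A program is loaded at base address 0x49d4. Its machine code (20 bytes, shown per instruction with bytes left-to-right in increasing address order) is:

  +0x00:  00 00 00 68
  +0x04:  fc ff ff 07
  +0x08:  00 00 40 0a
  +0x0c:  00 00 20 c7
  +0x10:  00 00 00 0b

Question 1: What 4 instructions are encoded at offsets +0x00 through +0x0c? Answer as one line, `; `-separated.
off 0x00: read 00 00 00 68 as little → 0x68000000
  op=0x68000000>>27=0xd ⇒ call (J)
  imm@[26:0]=0x0 ⇒ $0
off 0x04: read fc ff ff 07 as little → 0x07fffffc
  op=0x07fffffc>>27=0x0 ⇒ jmp (J)
  imm@[26:0]=0x7fffffc (s27→-4) ⇒ $-4
off 0x08: read 00 00 40 0a as little → 0x0a400000
  op=0x0a400000>>27=0x1 ⇒ store (RR)
  rd@[26:24]=0x2 ⇒ %r2
  rs@[23:21]=0x2 ⇒ %r2
off 0x0c: read 00 00 20 c7 as little → 0xc7200000
  op=0xc7200000>>27=0x18 ⇒ lsl (RR)
  rd@[26:24]=0x7 ⇒ %r7
  rs@[23:21]=0x1 ⇒ %r1

call $0; jmp $-4; store %r2, %r2; lsl %r7, %r1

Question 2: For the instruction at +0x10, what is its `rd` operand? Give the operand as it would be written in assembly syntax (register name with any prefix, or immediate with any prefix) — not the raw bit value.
%r3

off 0x10: read 00 00 00 0b as little → 0x0b000000
  op=0x0b000000>>27=0x1 ⇒ store (RR)
  rd@[26:24]=0x3 ⇒ %r3
  rs@[23:21]=0x0 ⇒ %r0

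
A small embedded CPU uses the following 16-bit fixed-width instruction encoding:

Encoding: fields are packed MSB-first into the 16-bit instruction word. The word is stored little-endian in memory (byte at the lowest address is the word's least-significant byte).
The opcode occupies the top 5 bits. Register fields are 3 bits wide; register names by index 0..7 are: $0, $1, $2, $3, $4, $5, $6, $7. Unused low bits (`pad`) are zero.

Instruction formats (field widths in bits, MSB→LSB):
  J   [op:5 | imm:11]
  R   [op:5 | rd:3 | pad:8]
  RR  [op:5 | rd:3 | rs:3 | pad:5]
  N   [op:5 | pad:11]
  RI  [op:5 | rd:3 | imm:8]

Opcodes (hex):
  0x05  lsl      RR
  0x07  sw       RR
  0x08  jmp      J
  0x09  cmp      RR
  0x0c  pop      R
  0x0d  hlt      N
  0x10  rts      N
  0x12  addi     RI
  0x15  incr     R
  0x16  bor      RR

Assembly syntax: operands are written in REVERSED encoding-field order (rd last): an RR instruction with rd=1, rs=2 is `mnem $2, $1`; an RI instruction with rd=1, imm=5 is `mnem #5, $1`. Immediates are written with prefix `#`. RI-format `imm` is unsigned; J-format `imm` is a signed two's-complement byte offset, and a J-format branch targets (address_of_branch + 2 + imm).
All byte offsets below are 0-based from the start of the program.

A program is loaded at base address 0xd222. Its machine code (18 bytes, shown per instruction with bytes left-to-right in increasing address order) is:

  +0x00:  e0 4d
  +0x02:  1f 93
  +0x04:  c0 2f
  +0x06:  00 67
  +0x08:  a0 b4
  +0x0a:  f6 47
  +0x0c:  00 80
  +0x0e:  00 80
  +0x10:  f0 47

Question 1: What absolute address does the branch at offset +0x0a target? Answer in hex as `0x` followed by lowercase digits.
+0x0a: f6 47 ⇒ word 0x47f6 (little)
  top 5b → 0x8 → jmp [J]
  imm@[10:0]=0x7f6 (s11→-10) ⇒ #-10
  target = base 0xd222 + off 0x0a + 2 + imm -10 = 0xd224

0xd224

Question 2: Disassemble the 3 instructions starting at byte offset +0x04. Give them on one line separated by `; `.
lsl $6, $7; pop $7; bor $5, $4

@+04  little-endian(c0 2f) = 0x2fc0
  top 5b → 0x5 → lsl [RR]
  rd: (w>>8)&0x7=0x7 → $7
  rs: (w>>5)&0x7=0x6 → $6
@+06  little-endian(00 67) = 0x6700
  top 5b → 0xc → pop [R]
  rd: (w>>8)&0x7=0x7 → $7
@+08  little-endian(a0 b4) = 0xb4a0
  top 5b → 0x16 → bor [RR]
  rd: (w>>8)&0x7=0x4 → $4
  rs: (w>>5)&0x7=0x5 → $5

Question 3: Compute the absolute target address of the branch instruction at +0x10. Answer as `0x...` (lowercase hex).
0xd224

+0x10: f0 47 ⇒ word 0x47f0 (little)
  opcode bits[15:11]=0x8: jmp/J
  imm@[10:0]=0x7f0 (s11→-16) ⇒ #-16
  target = base 0xd222 + off 0x10 + 2 + imm -16 = 0xd224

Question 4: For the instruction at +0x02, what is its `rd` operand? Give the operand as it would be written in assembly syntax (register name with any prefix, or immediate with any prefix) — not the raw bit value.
+0x02: 1f 93 ⇒ word 0x931f (little)
  op=0x931f>>11=0x12 ⇒ addi (RI)
  rd@[10:8]=0x3 ⇒ $3
  imm@[7:0]=0x1f ⇒ #31

$3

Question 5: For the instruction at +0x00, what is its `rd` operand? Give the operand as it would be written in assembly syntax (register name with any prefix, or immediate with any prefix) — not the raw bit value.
$5

off 0x00: read e0 4d as little → 0x4de0
  opcode bits[15:11]=0x9: cmp/RR
  rd@[10:8]=0x5 ⇒ $5
  rs@[7:5]=0x7 ⇒ $7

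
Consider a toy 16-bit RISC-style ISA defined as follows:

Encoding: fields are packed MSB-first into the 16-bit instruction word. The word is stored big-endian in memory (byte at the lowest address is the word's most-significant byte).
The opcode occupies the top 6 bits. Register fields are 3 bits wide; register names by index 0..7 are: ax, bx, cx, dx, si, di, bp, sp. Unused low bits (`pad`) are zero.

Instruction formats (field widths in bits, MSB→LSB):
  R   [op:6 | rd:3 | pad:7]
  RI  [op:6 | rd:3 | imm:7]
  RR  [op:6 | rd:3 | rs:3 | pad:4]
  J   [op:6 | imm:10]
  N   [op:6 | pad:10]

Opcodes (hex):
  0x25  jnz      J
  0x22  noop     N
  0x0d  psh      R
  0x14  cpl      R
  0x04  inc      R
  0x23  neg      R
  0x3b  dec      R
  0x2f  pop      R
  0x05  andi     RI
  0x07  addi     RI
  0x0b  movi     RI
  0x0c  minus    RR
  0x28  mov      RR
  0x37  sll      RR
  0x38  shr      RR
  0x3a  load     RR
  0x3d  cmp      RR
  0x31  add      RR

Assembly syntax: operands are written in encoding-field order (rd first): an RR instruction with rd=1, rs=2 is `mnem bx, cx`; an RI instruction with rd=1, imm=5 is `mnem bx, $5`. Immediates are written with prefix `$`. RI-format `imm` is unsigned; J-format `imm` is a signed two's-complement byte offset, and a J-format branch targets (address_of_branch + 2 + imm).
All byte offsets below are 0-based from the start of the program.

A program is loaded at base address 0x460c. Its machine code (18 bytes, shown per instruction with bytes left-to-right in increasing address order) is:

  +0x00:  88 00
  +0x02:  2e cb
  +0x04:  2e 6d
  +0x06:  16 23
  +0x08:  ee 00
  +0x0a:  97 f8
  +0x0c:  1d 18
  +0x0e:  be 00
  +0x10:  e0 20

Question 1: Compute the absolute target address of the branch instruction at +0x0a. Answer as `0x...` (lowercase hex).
0x4610

+0x0a: 97 f8 ⇒ word 0x97f8 (big)
  top 6b → 0x25 → jnz [J]
  [9:0] imm=1016 (s10→-8) = $-8
  target = base 0x460c + off 0x0a + 2 + imm -8 = 0x4610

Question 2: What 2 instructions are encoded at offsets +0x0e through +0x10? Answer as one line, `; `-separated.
+0x0e: be 00 ⇒ word 0xbe00 (big)
  op=0xbe00>>10=0x2f ⇒ pop (R)
  rd@[9:7]=0x4 ⇒ si
+0x10: e0 20 ⇒ word 0xe020 (big)
  op=0xe020>>10=0x38 ⇒ shr (RR)
  rd@[9:7]=0x0 ⇒ ax
  rs@[6:4]=0x2 ⇒ cx

pop si; shr ax, cx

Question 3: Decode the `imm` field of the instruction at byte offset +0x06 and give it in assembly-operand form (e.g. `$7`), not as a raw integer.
+0x06: 16 23 ⇒ word 0x1623 (big)
  top 6b → 0x5 → andi [RI]
  rd: (w>>7)&0x7=0x4 → si
  imm: (w>>0)&0x7f=0x23 → $35

$35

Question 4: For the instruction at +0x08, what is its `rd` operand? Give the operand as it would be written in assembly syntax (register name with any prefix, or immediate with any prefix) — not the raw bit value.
off 0x08: read ee 00 as big → 0xee00
  op=0xee00>>10=0x3b ⇒ dec (R)
  rd@[9:7]=0x4 ⇒ si

si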